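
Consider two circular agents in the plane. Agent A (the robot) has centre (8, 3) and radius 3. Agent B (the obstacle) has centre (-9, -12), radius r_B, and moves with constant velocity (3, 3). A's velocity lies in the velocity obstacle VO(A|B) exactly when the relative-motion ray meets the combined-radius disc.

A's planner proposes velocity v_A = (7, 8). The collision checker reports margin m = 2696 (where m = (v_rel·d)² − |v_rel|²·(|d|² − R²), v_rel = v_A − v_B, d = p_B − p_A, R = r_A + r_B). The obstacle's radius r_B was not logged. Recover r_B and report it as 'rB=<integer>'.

m = 2696
d = (-17, -15);  v_rel = (4, 5),  |v_rel|² = 41
v_rel×d = (4)·(-15) − (5)·(-17) = 25
since m = R²·41 − 25²:  R² = (625 + 2696) / 41 = 81
R = √81 = 9  ⇒  r_B = 9 − 3 = 6

rB=6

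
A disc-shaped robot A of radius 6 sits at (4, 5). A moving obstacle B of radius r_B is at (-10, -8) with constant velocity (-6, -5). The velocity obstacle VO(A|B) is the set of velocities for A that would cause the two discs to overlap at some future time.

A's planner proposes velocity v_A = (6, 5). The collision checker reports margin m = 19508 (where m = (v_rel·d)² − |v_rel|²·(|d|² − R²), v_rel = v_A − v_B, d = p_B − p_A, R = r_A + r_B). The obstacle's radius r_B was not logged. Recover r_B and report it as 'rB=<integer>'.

m = 19508
d = (-14, -13);  v_rel = (12, 10),  |v_rel|² = 244
v_rel×d = (12)·(-13) − (10)·(-14) = -16
since m = R²·244 − (-16)²:  R² = (256 + 19508) / 244 = 81
R = √81 = 9  ⇒  r_B = 9 − 6 = 3

rB=3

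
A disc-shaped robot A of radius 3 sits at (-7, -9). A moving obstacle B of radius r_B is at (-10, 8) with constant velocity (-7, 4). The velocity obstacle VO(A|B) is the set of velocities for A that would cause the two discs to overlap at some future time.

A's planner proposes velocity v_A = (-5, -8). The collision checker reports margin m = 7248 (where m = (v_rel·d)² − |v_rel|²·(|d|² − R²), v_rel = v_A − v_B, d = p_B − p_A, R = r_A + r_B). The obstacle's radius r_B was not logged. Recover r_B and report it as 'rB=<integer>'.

m = 7248
d = (-3, 17);  v_rel = (2, -12),  |v_rel|² = 148
v_rel×d = (2)·(17) − (-12)·(-3) = -2
since m = R²·148 − (-2)²:  R² = (4 + 7248) / 148 = 49
R = √49 = 7  ⇒  r_B = 7 − 3 = 4

rB=4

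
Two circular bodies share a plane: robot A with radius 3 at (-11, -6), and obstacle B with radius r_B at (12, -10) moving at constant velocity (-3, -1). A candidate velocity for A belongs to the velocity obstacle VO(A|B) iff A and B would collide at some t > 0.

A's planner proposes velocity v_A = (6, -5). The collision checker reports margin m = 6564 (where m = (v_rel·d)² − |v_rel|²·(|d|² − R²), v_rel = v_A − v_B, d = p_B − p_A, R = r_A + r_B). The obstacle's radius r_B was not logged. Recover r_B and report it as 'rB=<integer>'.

m = 6564
d = (23, -4);  v_rel = (9, -4),  |v_rel|² = 97
v_rel×d = (9)·(-4) − (-4)·(23) = 56
since m = R²·97 − 56²:  R² = (3136 + 6564) / 97 = 100
R = √100 = 10  ⇒  r_B = 10 − 3 = 7

rB=7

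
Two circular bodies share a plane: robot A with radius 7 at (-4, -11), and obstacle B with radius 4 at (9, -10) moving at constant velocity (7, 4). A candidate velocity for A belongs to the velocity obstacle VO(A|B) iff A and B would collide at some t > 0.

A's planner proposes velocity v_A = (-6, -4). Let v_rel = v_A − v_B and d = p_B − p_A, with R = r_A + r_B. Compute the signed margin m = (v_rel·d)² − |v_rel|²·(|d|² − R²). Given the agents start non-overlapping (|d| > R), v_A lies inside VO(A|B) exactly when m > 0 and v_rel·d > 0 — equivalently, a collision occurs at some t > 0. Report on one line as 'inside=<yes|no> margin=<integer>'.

d = (13, 1),  |d|² = 170;  R = 7+4 = 11,  c = 170−11² = 49
v_rel = (-13, -8),  |v_rel|² = 233;  v_rel·d = (-13)·(13) + (-8)·(1) = -177
233·t² + 354·t + 49 = 0  ⇒  m = (-177)² − 233·49 = 19912
m = 19912 > 0,  v_rel·d = -177 < 0  ⇒  outside

inside=no margin=19912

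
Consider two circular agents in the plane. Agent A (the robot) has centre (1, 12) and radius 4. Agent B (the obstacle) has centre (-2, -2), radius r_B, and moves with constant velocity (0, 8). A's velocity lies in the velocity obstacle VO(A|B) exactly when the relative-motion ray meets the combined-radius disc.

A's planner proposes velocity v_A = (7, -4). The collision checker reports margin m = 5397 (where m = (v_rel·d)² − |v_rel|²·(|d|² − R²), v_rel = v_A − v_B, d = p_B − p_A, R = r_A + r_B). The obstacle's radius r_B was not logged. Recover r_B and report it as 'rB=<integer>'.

m = 5397
d = (-3, -14);  v_rel = (7, -12),  |v_rel|² = 193
v_rel×d = (7)·(-14) − (-12)·(-3) = -134
since m = R²·193 − (-134)²:  R² = (17956 + 5397) / 193 = 121
R = √121 = 11  ⇒  r_B = 11 − 4 = 7

rB=7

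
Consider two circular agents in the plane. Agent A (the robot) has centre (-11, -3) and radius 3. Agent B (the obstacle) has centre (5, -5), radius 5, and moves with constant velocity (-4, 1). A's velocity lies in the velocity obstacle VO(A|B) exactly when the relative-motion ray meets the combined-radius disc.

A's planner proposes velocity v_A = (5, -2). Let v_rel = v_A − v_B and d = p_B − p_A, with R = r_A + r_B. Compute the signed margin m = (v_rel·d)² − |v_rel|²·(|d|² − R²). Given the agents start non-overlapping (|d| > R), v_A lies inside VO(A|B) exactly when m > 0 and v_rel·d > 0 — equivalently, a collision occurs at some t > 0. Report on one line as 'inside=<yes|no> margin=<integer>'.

d = (16, -2),  |d|² = 260;  R = 3+5 = 8,  c = 260−8² = 196
v_rel = (9, -3),  |v_rel|² = 90;  v_rel·d = (9)·(16) + (-3)·(-2) = 150
90·t² − 300·t + 196 = 0  ⇒  m = 150² − 90·196 = 4860
m = 4860 > 0,  v_rel·d = 150 > 0  ⇒  inside

inside=yes margin=4860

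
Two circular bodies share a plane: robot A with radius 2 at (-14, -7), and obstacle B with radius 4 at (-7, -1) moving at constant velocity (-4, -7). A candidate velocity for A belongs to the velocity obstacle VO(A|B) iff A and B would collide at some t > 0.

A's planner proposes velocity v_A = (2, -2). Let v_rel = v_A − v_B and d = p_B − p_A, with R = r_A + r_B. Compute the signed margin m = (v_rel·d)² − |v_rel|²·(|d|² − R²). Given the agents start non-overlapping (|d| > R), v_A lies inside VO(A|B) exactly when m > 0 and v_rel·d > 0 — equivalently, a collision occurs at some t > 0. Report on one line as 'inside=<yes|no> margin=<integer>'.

d = (7, 6),  |d|² = 85;  R = 2+4 = 6,  c = 85−6² = 49
v_rel = (6, 5),  |v_rel|² = 61;  v_rel·d = (6)·(7) + (5)·(6) = 72
61·t² − 144·t + 49 = 0  ⇒  m = 72² − 61·49 = 2195
m = 2195 > 0,  v_rel·d = 72 > 0  ⇒  inside

inside=yes margin=2195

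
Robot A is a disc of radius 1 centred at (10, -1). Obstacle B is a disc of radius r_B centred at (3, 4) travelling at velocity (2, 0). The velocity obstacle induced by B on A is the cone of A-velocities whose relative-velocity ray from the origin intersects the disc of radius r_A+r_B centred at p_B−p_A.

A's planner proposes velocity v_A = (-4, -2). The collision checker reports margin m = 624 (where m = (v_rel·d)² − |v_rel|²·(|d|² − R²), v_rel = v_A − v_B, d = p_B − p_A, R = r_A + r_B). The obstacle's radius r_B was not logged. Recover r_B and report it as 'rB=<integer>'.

m = 624
d = (-7, 5);  v_rel = (-6, -2),  |v_rel|² = 40
v_rel×d = (-6)·(5) − (-2)·(-7) = -44
since m = R²·40 − (-44)²:  R² = (1936 + 624) / 40 = 64
R = √64 = 8  ⇒  r_B = 8 − 1 = 7

rB=7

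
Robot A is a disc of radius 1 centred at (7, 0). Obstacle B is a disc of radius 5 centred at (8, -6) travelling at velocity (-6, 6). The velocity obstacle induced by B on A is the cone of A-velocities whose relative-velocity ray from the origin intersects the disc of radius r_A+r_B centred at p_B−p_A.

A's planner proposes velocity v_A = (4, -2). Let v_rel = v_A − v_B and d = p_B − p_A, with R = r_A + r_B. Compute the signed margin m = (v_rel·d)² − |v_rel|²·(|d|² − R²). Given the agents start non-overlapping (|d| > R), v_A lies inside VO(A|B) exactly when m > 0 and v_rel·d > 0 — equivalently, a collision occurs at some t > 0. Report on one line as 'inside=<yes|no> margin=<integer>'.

d = (1, -6),  |d|² = 37;  R = 1+5 = 6,  c = 37−6² = 1
v_rel = (10, -8),  |v_rel|² = 164;  v_rel·d = (10)·(1) + (-8)·(-6) = 58
164·t² − 116·t + 1 = 0  ⇒  m = 58² − 164·1 = 3200
m = 3200 > 0,  v_rel·d = 58 > 0  ⇒  inside

inside=yes margin=3200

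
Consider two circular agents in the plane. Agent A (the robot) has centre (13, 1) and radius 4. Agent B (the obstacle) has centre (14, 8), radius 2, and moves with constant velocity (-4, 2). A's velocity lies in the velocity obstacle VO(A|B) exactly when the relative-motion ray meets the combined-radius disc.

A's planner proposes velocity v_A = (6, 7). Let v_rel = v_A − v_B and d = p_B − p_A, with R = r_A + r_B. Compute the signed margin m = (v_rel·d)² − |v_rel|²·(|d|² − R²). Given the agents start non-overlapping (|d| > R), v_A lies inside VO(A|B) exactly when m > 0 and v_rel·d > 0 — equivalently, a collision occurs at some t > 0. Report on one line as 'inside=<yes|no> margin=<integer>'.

d = (1, 7),  |d|² = 50;  R = 4+2 = 6,  c = 50−6² = 14
v_rel = (10, 5),  |v_rel|² = 125;  v_rel·d = (10)·(1) + (5)·(7) = 45
125·t² − 90·t + 14 = 0  ⇒  m = 45² − 125·14 = 275
m = 275 > 0,  v_rel·d = 45 > 0  ⇒  inside

inside=yes margin=275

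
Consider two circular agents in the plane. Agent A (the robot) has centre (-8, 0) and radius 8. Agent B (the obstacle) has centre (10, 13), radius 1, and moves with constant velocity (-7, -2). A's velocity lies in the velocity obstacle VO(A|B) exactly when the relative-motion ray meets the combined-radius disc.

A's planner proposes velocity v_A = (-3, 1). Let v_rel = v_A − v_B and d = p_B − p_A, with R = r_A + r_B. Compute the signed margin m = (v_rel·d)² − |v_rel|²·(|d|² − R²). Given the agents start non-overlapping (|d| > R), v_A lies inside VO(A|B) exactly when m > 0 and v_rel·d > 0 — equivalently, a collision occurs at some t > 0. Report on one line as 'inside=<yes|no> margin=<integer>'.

d = (18, 13),  |d|² = 493;  R = 8+1 = 9,  c = 493−9² = 412
v_rel = (4, 3),  |v_rel|² = 25;  v_rel·d = (4)·(18) + (3)·(13) = 111
25·t² − 222·t + 412 = 0  ⇒  m = 111² − 25·412 = 2021
m = 2021 > 0,  v_rel·d = 111 > 0  ⇒  inside

inside=yes margin=2021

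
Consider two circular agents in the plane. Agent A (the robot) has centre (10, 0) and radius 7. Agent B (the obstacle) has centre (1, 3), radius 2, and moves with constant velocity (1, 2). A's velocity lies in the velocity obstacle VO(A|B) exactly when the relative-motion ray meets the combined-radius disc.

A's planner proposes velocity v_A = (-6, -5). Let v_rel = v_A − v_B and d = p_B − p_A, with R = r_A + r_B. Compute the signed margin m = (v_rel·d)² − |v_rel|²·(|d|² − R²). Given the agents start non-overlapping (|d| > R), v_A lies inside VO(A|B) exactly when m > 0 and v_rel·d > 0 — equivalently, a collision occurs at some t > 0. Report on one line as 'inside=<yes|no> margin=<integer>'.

d = (-9, 3),  |d|² = 90;  R = 7+2 = 9,  c = 90−9² = 9
v_rel = (-7, -7),  |v_rel|² = 98;  v_rel·d = (-7)·(-9) + (-7)·(3) = 42
98·t² − 84·t + 9 = 0  ⇒  m = 42² − 98·9 = 882
m = 882 > 0,  v_rel·d = 42 > 0  ⇒  inside

inside=yes margin=882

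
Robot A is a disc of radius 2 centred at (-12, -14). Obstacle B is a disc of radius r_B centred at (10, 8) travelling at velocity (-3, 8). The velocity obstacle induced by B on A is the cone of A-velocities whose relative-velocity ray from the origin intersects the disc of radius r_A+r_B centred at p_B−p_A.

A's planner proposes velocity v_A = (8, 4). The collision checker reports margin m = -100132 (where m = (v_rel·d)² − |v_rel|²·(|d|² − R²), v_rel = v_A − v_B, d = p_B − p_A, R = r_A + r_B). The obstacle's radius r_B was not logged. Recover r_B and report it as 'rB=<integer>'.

m = -100132
d = (22, 22);  v_rel = (11, -4),  |v_rel|² = 137
v_rel×d = (11)·(22) − (-4)·(22) = 330
since m = R²·137 − 330²:  R² = (108900 + -100132) / 137 = 64
R = √64 = 8  ⇒  r_B = 8 − 2 = 6

rB=6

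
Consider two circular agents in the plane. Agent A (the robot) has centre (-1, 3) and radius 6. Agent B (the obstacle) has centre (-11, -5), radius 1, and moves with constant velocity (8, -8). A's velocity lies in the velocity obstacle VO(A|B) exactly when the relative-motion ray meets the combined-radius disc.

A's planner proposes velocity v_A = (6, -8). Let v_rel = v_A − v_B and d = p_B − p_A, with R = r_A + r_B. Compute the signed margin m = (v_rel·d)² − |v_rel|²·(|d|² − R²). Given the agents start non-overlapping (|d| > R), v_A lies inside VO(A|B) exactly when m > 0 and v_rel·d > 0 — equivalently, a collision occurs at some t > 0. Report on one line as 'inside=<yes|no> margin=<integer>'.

d = (-10, -8),  |d|² = 164;  R = 6+1 = 7,  c = 164−7² = 115
v_rel = (-2, 0),  |v_rel|² = 4;  v_rel·d = (-2)·(-10) + (0)·(-8) = 20
4·t² − 40·t + 115 = 0  ⇒  m = 20² − 4·115 = -60
m = -60 < 0,  v_rel·d = 20 > 0  ⇒  outside

inside=no margin=-60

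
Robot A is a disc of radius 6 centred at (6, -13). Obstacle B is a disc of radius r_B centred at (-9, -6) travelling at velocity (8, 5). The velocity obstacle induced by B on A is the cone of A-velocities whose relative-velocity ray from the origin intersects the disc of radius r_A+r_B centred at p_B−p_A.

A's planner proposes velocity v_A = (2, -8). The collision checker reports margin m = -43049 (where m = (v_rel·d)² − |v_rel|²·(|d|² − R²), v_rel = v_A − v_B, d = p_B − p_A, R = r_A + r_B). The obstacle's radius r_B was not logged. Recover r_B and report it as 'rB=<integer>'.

m = -43049
d = (-15, 7);  v_rel = (-6, -13),  |v_rel|² = 205
v_rel×d = (-6)·(7) − (-13)·(-15) = -237
since m = R²·205 − (-237)²:  R² = (56169 + -43049) / 205 = 64
R = √64 = 8  ⇒  r_B = 8 − 6 = 2

rB=2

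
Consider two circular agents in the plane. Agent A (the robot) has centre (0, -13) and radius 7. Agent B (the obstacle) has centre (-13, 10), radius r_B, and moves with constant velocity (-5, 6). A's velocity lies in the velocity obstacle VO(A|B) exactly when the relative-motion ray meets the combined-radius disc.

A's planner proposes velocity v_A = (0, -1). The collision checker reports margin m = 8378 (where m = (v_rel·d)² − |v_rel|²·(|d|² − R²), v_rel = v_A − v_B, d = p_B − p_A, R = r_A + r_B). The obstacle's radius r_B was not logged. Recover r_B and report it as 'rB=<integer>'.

m = 8378
d = (-13, 23);  v_rel = (5, -7),  |v_rel|² = 74
v_rel×d = (5)·(23) − (-7)·(-13) = 24
since m = R²·74 − 24²:  R² = (576 + 8378) / 74 = 121
R = √121 = 11  ⇒  r_B = 11 − 7 = 4

rB=4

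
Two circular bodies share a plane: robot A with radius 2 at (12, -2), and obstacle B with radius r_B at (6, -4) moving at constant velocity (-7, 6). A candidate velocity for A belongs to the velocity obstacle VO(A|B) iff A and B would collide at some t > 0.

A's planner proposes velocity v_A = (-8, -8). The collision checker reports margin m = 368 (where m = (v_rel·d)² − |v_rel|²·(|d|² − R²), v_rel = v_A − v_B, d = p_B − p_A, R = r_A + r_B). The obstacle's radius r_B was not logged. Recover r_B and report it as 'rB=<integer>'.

m = 368
d = (-6, -2);  v_rel = (-1, -14),  |v_rel|² = 197
v_rel×d = (-1)·(-2) − (-14)·(-6) = -82
since m = R²·197 − (-82)²:  R² = (6724 + 368) / 197 = 36
R = √36 = 6  ⇒  r_B = 6 − 2 = 4

rB=4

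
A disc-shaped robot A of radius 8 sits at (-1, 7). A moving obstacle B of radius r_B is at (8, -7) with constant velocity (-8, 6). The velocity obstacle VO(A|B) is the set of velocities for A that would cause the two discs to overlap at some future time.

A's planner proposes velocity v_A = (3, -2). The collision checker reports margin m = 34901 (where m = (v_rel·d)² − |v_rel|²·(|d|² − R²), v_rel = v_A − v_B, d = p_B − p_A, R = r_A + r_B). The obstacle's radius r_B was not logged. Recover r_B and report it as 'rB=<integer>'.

m = 34901
d = (9, -14);  v_rel = (11, -8),  |v_rel|² = 185
v_rel×d = (11)·(-14) − (-8)·(9) = -82
since m = R²·185 − (-82)²:  R² = (6724 + 34901) / 185 = 225
R = √225 = 15  ⇒  r_B = 15 − 8 = 7

rB=7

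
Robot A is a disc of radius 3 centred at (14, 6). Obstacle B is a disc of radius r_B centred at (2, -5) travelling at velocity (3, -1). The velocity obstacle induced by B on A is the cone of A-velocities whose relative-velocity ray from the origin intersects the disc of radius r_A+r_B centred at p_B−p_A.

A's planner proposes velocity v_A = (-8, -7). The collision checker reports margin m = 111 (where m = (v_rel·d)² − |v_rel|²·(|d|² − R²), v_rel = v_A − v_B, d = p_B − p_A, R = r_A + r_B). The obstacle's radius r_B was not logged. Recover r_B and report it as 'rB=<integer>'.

m = 111
d = (-12, -11);  v_rel = (-11, -6),  |v_rel|² = 157
v_rel×d = (-11)·(-11) − (-6)·(-12) = 49
since m = R²·157 − 49²:  R² = (2401 + 111) / 157 = 16
R = √16 = 4  ⇒  r_B = 4 − 3 = 1

rB=1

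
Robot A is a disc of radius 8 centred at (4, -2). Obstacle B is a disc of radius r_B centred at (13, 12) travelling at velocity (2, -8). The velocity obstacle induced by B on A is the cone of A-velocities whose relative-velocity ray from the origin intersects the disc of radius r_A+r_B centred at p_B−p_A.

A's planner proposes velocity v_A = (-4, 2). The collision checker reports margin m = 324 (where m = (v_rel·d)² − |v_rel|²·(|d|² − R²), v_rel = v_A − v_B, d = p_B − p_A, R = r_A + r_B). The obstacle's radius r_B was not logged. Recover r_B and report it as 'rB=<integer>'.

m = 324
d = (9, 14);  v_rel = (-6, 10),  |v_rel|² = 136
v_rel×d = (-6)·(14) − (10)·(9) = -174
since m = R²·136 − (-174)²:  R² = (30276 + 324) / 136 = 225
R = √225 = 15  ⇒  r_B = 15 − 8 = 7

rB=7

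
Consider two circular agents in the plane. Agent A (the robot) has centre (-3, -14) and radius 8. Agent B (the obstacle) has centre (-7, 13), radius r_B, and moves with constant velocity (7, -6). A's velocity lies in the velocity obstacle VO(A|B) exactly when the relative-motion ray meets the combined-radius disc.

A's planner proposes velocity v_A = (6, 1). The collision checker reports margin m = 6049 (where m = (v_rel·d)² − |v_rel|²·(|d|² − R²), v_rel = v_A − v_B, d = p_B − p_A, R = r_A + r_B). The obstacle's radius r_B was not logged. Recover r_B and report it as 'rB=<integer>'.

m = 6049
d = (-4, 27);  v_rel = (-1, 7),  |v_rel|² = 50
v_rel×d = (-1)·(27) − (7)·(-4) = 1
since m = R²·50 − 1²:  R² = (1 + 6049) / 50 = 121
R = √121 = 11  ⇒  r_B = 11 − 8 = 3

rB=3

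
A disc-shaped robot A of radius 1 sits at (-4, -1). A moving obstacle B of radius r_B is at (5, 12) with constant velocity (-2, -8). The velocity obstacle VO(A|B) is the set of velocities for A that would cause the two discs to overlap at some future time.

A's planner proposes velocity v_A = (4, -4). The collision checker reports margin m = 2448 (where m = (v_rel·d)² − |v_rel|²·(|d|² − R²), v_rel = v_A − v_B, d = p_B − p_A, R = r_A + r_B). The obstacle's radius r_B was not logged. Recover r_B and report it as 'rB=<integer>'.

m = 2448
d = (9, 13);  v_rel = (6, 4),  |v_rel|² = 52
v_rel×d = (6)·(13) − (4)·(9) = 42
since m = R²·52 − 42²:  R² = (1764 + 2448) / 52 = 81
R = √81 = 9  ⇒  r_B = 9 − 1 = 8

rB=8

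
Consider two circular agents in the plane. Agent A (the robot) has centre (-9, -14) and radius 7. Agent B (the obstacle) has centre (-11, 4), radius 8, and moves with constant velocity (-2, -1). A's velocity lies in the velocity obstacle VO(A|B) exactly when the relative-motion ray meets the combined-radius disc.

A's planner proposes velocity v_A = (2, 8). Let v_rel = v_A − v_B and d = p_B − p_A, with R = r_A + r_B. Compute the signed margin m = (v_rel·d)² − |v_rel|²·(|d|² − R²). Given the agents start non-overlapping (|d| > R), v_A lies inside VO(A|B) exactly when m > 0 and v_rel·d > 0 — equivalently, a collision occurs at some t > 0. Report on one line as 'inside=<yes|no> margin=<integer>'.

d = (-2, 18),  |d|² = 328;  R = 7+8 = 15,  c = 328−15² = 103
v_rel = (4, 9),  |v_rel|² = 97;  v_rel·d = (4)·(-2) + (9)·(18) = 154
97·t² − 308·t + 103 = 0  ⇒  m = 154² − 97·103 = 13725
m = 13725 > 0,  v_rel·d = 154 > 0  ⇒  inside

inside=yes margin=13725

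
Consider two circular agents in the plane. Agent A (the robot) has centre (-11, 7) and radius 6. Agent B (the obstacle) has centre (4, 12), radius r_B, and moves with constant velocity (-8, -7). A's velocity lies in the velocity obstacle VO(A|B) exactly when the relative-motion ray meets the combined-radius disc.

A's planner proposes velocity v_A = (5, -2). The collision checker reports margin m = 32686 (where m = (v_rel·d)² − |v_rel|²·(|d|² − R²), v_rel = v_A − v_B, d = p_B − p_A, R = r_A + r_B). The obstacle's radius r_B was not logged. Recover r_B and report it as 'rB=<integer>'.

m = 32686
d = (15, 5);  v_rel = (13, 5),  |v_rel|² = 194
v_rel×d = (13)·(5) − (5)·(15) = -10
since m = R²·194 − (-10)²:  R² = (100 + 32686) / 194 = 169
R = √169 = 13  ⇒  r_B = 13 − 6 = 7

rB=7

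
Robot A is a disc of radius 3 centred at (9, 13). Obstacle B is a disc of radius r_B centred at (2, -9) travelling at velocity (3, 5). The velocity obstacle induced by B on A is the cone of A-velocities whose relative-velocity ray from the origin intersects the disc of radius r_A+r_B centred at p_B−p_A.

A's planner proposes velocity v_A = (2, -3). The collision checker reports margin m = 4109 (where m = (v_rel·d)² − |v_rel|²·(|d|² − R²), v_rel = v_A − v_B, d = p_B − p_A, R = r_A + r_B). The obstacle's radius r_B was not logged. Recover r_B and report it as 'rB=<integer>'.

m = 4109
d = (-7, -22);  v_rel = (-1, -8),  |v_rel|² = 65
v_rel×d = (-1)·(-22) − (-8)·(-7) = -34
since m = R²·65 − (-34)²:  R² = (1156 + 4109) / 65 = 81
R = √81 = 9  ⇒  r_B = 9 − 3 = 6

rB=6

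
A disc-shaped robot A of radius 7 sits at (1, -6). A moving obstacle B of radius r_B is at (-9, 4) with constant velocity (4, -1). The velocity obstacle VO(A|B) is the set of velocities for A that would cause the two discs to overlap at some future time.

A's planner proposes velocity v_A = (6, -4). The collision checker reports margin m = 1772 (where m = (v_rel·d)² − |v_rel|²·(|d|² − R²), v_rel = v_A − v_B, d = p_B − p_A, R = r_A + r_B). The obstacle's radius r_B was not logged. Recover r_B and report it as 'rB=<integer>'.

m = 1772
d = (-10, 10);  v_rel = (2, -3),  |v_rel|² = 13
v_rel×d = (2)·(10) − (-3)·(-10) = -10
since m = R²·13 − (-10)²:  R² = (100 + 1772) / 13 = 144
R = √144 = 12  ⇒  r_B = 12 − 7 = 5

rB=5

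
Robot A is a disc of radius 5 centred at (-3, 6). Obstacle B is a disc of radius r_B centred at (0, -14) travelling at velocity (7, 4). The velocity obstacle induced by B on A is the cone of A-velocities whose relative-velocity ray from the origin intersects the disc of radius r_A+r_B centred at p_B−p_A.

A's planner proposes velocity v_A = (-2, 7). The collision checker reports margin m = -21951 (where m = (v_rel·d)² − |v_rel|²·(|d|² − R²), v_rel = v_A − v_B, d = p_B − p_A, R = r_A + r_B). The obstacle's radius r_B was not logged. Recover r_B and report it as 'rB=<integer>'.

m = -21951
d = (3, -20);  v_rel = (-9, 3),  |v_rel|² = 90
v_rel×d = (-9)·(-20) − (3)·(3) = 171
since m = R²·90 − 171²:  R² = (29241 + -21951) / 90 = 81
R = √81 = 9  ⇒  r_B = 9 − 5 = 4

rB=4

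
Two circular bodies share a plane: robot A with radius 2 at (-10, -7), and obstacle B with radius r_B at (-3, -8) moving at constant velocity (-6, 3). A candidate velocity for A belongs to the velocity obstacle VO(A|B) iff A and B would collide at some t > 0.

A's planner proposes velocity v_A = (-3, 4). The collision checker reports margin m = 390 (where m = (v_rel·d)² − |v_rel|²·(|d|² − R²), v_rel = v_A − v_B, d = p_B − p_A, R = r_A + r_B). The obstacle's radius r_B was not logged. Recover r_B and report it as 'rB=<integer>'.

m = 390
d = (7, -1);  v_rel = (3, 1),  |v_rel|² = 10
v_rel×d = (3)·(-1) − (1)·(7) = -10
since m = R²·10 − (-10)²:  R² = (100 + 390) / 10 = 49
R = √49 = 7  ⇒  r_B = 7 − 2 = 5

rB=5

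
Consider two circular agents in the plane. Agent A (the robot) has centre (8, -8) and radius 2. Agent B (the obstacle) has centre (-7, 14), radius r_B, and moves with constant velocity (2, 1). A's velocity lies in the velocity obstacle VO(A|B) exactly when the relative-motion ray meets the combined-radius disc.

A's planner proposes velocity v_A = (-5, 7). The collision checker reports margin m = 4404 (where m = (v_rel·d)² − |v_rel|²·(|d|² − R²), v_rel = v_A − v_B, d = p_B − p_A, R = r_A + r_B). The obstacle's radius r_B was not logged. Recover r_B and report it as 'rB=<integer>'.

m = 4404
d = (-15, 22);  v_rel = (-7, 6),  |v_rel|² = 85
v_rel×d = (-7)·(22) − (6)·(-15) = -64
since m = R²·85 − (-64)²:  R² = (4096 + 4404) / 85 = 100
R = √100 = 10  ⇒  r_B = 10 − 2 = 8

rB=8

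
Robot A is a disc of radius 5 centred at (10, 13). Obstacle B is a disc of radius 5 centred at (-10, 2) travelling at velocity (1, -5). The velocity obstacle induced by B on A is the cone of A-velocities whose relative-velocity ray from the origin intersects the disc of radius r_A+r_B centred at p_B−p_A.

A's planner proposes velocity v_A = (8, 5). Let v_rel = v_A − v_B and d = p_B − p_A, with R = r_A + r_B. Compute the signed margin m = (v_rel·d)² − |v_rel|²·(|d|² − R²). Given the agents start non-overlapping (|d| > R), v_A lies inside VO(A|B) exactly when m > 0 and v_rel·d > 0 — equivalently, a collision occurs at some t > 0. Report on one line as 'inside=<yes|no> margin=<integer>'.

d = (-20, -11),  |d|² = 521;  R = 5+5 = 10,  c = 521−10² = 421
v_rel = (7, 10),  |v_rel|² = 149;  v_rel·d = (7)·(-20) + (10)·(-11) = -250
149·t² + 500·t + 421 = 0  ⇒  m = (-250)² − 149·421 = -229
m = -229 < 0,  v_rel·d = -250 < 0  ⇒  outside

inside=no margin=-229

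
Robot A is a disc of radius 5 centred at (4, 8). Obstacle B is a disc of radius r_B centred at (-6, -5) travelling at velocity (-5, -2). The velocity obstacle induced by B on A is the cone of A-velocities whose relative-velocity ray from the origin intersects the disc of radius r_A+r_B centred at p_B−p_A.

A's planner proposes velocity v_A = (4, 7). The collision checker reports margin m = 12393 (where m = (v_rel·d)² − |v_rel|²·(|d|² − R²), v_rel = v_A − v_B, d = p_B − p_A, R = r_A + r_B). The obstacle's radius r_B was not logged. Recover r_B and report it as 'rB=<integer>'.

m = 12393
d = (-10, -13);  v_rel = (9, 9),  |v_rel|² = 162
v_rel×d = (9)·(-13) − (9)·(-10) = -27
since m = R²·162 − (-27)²:  R² = (729 + 12393) / 162 = 81
R = √81 = 9  ⇒  r_B = 9 − 5 = 4

rB=4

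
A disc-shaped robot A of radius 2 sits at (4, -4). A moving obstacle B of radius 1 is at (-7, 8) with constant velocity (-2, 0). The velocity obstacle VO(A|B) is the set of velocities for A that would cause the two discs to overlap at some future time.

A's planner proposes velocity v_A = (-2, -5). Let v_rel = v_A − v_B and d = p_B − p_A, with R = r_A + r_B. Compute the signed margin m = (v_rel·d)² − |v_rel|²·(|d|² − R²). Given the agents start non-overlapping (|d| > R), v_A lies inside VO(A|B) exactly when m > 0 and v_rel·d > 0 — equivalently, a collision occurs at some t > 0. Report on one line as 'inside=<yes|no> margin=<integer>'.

d = (-11, 12),  |d|² = 265;  R = 2+1 = 3,  c = 265−3² = 256
v_rel = (0, -5),  |v_rel|² = 25;  v_rel·d = (0)·(-11) + (-5)·(12) = -60
25·t² + 120·t + 256 = 0  ⇒  m = (-60)² − 25·256 = -2800
m = -2800 < 0,  v_rel·d = -60 < 0  ⇒  outside

inside=no margin=-2800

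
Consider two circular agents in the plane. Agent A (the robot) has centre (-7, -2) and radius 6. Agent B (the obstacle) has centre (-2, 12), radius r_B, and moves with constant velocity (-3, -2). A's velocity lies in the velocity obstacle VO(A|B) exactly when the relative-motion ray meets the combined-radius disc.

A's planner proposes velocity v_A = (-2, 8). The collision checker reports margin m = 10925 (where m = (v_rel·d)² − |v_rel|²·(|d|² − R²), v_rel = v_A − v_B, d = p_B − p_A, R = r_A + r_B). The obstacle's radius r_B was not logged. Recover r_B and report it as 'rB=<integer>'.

m = 10925
d = (5, 14);  v_rel = (1, 10),  |v_rel|² = 101
v_rel×d = (1)·(14) − (10)·(5) = -36
since m = R²·101 − (-36)²:  R² = (1296 + 10925) / 101 = 121
R = √121 = 11  ⇒  r_B = 11 − 6 = 5

rB=5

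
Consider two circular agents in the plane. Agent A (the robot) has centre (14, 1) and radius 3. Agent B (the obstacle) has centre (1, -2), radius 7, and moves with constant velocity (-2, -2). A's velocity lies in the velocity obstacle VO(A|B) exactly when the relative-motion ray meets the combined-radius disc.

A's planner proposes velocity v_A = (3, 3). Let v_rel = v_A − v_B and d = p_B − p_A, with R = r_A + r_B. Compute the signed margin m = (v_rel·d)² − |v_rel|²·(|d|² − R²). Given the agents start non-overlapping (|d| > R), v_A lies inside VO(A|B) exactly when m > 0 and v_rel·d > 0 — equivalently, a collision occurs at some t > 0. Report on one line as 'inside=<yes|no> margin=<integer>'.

d = (-13, -3),  |d|² = 178;  R = 3+7 = 10,  c = 178−10² = 78
v_rel = (5, 5),  |v_rel|² = 50;  v_rel·d = (5)·(-13) + (5)·(-3) = -80
50·t² + 160·t + 78 = 0  ⇒  m = (-80)² − 50·78 = 2500
m = 2500 > 0,  v_rel·d = -80 < 0  ⇒  outside

inside=no margin=2500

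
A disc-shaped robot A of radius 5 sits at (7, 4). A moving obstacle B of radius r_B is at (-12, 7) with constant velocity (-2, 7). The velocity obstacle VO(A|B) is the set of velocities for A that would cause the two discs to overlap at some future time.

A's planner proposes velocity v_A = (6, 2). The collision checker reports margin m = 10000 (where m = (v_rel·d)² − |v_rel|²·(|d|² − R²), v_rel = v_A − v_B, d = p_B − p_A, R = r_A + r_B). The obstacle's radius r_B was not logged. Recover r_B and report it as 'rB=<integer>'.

m = 10000
d = (-19, 3);  v_rel = (8, -5),  |v_rel|² = 89
v_rel×d = (8)·(3) − (-5)·(-19) = -71
since m = R²·89 − (-71)²:  R² = (5041 + 10000) / 89 = 169
R = √169 = 13  ⇒  r_B = 13 − 5 = 8

rB=8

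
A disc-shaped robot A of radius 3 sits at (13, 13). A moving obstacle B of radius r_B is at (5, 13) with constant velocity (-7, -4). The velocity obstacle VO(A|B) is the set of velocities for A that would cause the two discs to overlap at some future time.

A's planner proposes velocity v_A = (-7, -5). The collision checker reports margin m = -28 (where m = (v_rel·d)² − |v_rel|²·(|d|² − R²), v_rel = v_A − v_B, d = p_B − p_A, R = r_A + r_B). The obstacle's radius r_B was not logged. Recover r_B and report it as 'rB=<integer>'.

m = -28
d = (-8, 0);  v_rel = (0, -1),  |v_rel|² = 1
v_rel×d = (0)·(0) − (-1)·(-8) = -8
since m = R²·1 − (-8)²:  R² = (64 + -28) / 1 = 36
R = √36 = 6  ⇒  r_B = 6 − 3 = 3

rB=3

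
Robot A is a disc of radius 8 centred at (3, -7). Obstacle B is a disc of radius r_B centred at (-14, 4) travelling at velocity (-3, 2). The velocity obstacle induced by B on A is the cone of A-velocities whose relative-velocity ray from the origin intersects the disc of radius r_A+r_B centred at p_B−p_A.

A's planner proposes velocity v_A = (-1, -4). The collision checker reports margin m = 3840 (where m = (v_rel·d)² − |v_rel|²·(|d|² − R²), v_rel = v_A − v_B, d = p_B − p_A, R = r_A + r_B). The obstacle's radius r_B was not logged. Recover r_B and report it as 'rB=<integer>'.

m = 3840
d = (-17, 11);  v_rel = (2, -6),  |v_rel|² = 40
v_rel×d = (2)·(11) − (-6)·(-17) = -80
since m = R²·40 − (-80)²:  R² = (6400 + 3840) / 40 = 256
R = √256 = 16  ⇒  r_B = 16 − 8 = 8

rB=8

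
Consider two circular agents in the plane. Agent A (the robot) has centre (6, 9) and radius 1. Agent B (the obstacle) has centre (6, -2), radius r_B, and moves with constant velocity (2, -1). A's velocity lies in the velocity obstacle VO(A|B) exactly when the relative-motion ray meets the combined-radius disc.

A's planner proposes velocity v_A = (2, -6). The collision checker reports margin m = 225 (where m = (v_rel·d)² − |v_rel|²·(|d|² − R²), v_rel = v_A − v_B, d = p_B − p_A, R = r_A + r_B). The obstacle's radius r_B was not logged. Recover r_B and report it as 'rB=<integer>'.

m = 225
d = (0, -11);  v_rel = (0, -5),  |v_rel|² = 25
v_rel×d = (0)·(-11) − (-5)·(0) = 0
since m = R²·25 − 0²:  R² = (0 + 225) / 25 = 9
R = √9 = 3  ⇒  r_B = 3 − 1 = 2

rB=2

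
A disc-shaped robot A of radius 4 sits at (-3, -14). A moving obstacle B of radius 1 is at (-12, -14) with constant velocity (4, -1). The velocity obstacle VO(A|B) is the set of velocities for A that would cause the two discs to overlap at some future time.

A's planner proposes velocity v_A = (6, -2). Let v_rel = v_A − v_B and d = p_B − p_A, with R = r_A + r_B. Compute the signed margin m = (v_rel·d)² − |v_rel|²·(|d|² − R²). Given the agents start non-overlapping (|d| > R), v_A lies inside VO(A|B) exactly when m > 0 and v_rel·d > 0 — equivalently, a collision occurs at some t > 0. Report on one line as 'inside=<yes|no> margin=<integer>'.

d = (-9, 0),  |d|² = 81;  R = 4+1 = 5,  c = 81−5² = 56
v_rel = (2, -1),  |v_rel|² = 5;  v_rel·d = (2)·(-9) + (-1)·(0) = -18
5·t² + 36·t + 56 = 0  ⇒  m = (-18)² − 5·56 = 44
m = 44 > 0,  v_rel·d = -18 < 0  ⇒  outside

inside=no margin=44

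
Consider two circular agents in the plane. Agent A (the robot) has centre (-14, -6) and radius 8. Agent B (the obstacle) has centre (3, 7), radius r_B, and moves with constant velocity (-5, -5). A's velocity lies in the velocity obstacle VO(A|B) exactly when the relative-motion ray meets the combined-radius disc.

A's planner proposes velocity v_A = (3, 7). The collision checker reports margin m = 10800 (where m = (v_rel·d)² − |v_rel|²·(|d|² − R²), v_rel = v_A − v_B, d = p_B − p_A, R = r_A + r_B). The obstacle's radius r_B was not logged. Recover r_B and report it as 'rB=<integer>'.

m = 10800
d = (17, 13);  v_rel = (8, 12),  |v_rel|² = 208
v_rel×d = (8)·(13) − (12)·(17) = -100
since m = R²·208 − (-100)²:  R² = (10000 + 10800) / 208 = 100
R = √100 = 10  ⇒  r_B = 10 − 8 = 2

rB=2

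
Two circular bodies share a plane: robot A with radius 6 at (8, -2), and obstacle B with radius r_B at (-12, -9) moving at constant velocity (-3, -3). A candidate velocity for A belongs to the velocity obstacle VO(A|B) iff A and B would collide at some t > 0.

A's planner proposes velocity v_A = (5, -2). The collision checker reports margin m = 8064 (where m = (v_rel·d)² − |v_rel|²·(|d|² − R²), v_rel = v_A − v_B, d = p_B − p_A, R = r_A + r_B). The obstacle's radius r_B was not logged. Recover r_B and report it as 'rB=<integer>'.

m = 8064
d = (-20, -7);  v_rel = (8, 1),  |v_rel|² = 65
v_rel×d = (8)·(-7) − (1)·(-20) = -36
since m = R²·65 − (-36)²:  R² = (1296 + 8064) / 65 = 144
R = √144 = 12  ⇒  r_B = 12 − 6 = 6

rB=6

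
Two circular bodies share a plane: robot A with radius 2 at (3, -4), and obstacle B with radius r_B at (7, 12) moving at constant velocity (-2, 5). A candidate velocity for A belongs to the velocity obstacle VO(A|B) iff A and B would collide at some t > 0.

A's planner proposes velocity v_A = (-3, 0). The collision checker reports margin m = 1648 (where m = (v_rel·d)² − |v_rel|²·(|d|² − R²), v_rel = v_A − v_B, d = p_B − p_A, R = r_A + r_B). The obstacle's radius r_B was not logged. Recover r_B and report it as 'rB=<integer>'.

m = 1648
d = (4, 16);  v_rel = (-1, -5),  |v_rel|² = 26
v_rel×d = (-1)·(16) − (-5)·(4) = 4
since m = R²·26 − 4²:  R² = (16 + 1648) / 26 = 64
R = √64 = 8  ⇒  r_B = 8 − 2 = 6

rB=6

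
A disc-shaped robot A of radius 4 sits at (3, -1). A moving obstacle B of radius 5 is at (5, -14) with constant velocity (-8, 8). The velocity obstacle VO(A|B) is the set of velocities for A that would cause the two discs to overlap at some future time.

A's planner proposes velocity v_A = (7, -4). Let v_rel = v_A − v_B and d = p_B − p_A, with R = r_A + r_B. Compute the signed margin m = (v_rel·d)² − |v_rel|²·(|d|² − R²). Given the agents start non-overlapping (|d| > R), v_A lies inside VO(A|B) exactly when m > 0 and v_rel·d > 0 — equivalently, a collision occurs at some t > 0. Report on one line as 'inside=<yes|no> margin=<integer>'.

d = (2, -13),  |d|² = 173;  R = 4+5 = 9,  c = 173−9² = 92
v_rel = (15, -12),  |v_rel|² = 369;  v_rel·d = (15)·(2) + (-12)·(-13) = 186
369·t² − 372·t + 92 = 0  ⇒  m = 186² − 369·92 = 648
m = 648 > 0,  v_rel·d = 186 > 0  ⇒  inside

inside=yes margin=648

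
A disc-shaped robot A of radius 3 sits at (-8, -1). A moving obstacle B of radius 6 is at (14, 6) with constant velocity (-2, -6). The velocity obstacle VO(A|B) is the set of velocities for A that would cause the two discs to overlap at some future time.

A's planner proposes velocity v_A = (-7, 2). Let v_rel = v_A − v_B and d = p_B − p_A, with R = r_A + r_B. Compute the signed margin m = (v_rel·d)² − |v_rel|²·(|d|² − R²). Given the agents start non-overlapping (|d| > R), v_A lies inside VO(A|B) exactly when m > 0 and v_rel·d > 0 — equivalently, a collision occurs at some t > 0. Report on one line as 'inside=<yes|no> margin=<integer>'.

d = (22, 7),  |d|² = 533;  R = 3+6 = 9,  c = 533−9² = 452
v_rel = (-5, 8),  |v_rel|² = 89;  v_rel·d = (-5)·(22) + (8)·(7) = -54
89·t² + 108·t + 452 = 0  ⇒  m = (-54)² − 89·452 = -37312
m = -37312 < 0,  v_rel·d = -54 < 0  ⇒  outside

inside=no margin=-37312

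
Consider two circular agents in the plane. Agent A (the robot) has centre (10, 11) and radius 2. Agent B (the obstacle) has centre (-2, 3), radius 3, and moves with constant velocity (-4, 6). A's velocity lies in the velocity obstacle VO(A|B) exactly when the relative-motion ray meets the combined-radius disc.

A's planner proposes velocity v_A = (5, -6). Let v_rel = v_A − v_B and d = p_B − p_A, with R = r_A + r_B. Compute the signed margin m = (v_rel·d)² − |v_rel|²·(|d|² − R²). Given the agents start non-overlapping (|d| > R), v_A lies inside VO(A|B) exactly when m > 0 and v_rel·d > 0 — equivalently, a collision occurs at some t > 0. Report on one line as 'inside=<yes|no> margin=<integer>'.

d = (-12, -8),  |d|² = 208;  R = 2+3 = 5,  c = 208−5² = 183
v_rel = (9, -12),  |v_rel|² = 225;  v_rel·d = (9)·(-12) + (-12)·(-8) = -12
225·t² + 24·t + 183 = 0  ⇒  m = (-12)² − 225·183 = -41031
m = -41031 < 0,  v_rel·d = -12 < 0  ⇒  outside

inside=no margin=-41031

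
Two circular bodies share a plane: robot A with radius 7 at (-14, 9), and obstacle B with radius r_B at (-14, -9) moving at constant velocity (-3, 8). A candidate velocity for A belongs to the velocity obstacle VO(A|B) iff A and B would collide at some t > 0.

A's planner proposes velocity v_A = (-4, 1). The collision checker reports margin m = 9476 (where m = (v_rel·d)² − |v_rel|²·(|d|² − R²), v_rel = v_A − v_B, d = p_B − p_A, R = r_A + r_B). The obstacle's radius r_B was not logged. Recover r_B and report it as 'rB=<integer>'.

m = 9476
d = (0, -18);  v_rel = (-1, -7),  |v_rel|² = 50
v_rel×d = (-1)·(-18) − (-7)·(0) = 18
since m = R²·50 − 18²:  R² = (324 + 9476) / 50 = 196
R = √196 = 14  ⇒  r_B = 14 − 7 = 7

rB=7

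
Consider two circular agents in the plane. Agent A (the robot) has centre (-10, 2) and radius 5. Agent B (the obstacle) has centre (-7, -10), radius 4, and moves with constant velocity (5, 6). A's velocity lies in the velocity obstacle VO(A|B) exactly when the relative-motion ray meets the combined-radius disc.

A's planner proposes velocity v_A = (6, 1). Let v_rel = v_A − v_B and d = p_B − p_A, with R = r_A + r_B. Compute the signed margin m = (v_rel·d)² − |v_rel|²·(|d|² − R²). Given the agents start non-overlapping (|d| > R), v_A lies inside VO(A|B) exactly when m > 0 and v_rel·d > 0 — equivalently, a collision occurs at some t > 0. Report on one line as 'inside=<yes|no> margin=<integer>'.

d = (3, -12),  |d|² = 153;  R = 5+4 = 9,  c = 153−9² = 72
v_rel = (1, -5),  |v_rel|² = 26;  v_rel·d = (1)·(3) + (-5)·(-12) = 63
26·t² − 126·t + 72 = 0  ⇒  m = 63² − 26·72 = 2097
m = 2097 > 0,  v_rel·d = 63 > 0  ⇒  inside

inside=yes margin=2097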